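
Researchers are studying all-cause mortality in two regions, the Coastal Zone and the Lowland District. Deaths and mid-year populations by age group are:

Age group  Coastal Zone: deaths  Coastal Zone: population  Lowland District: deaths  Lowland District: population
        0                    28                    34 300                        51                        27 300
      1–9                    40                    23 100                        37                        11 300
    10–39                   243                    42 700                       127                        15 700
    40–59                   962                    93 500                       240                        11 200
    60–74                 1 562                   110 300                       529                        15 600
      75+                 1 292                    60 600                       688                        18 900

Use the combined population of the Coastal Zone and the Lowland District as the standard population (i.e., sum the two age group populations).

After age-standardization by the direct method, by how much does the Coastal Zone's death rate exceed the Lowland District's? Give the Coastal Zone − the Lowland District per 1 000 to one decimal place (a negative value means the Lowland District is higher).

Age-specific rates per 1 000 for the Coastal Zone: 0.816, 1.732, 5.691, 10.289, 14.161, 21.320.
For the Lowland District: 1.868, 3.274, 8.089, 21.429, 33.910, 36.402.
Combined standard total = 464 500; weights = 0.1326, 0.0741, 0.1257, 0.2254, 0.2710, 0.1712.
The Coastal Zone: 0.1326×0.816 + 0.0741×1.732 + 0.1257×5.691 + 0.2254×10.289 + 0.2710×14.161 + 0.1712×21.320 = 10.7585 per 1 000.
The Lowland District: 0.1326×1.868 + 0.0741×3.274 + 0.1257×8.089 + 0.2254×21.429 + 0.2710×33.910 + 0.1712×36.402 = 21.7588 per 1 000.
Difference = 10.7585 − 21.7588 = -11.0003.

-11.0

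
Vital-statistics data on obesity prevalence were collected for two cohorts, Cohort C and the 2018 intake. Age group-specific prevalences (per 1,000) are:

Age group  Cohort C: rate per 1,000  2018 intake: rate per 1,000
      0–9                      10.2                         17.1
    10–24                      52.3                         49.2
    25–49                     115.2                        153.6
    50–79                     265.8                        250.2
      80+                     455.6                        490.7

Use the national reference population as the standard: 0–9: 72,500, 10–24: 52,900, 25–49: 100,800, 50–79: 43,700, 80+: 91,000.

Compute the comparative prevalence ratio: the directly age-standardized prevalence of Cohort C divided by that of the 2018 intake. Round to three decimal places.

0.910

Standard total = 360,900; weights = 0.2009, 0.1466, 0.2793, 0.1211, 0.2521.
Cohort C: 0.2009×10.2 + 0.1466×52.3 + 0.2793×115.2 + 0.1211×265.8 + 0.2521×455.6 = 188.9537 per 1,000.
The 2018 intake: 0.2009×17.1 + 0.1466×49.2 + 0.2793×153.6 + 0.1211×250.2 + 0.2521×490.7 = 207.5720 per 1,000.
Ratio = 188.9537 ÷ 207.5720 = 0.91030.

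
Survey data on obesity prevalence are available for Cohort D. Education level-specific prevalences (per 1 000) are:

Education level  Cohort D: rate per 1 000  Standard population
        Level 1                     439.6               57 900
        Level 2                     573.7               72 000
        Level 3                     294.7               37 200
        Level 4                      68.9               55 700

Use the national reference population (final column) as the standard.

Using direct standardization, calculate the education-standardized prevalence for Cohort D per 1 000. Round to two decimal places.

366.07

Standard total = 222 800; weights = 0.2599, 0.3232, 0.1670, 0.2500.
Standardized rate: 0.2599×439.6 + 0.3232×573.7 + 0.1670×294.7 + 0.2500×68.9 = 366.0674 per 1 000.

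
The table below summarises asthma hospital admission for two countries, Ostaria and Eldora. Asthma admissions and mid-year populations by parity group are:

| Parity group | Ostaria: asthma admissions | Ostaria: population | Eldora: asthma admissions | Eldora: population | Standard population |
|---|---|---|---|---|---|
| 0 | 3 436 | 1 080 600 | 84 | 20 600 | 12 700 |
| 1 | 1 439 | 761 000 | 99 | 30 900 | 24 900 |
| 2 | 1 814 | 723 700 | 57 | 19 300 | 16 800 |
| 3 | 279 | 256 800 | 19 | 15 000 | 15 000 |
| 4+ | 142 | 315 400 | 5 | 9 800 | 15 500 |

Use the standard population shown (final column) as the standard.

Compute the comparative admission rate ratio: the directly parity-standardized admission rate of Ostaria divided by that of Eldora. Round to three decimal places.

0.735

Parity-specific rates per 10 000 for Ostaria: 31.80, 18.91, 25.07, 10.86, 4.50.
For Eldora: 40.78, 32.04, 29.53, 12.67, 5.10.
Standard total = 84 900; weights = 0.1496, 0.2933, 0.1979, 0.1767, 0.1826.
Ostaria: 0.1496×31.80 + 0.2933×18.91 + 0.1979×25.07 + 0.1767×10.86 + 0.1826×4.50 = 18.0038 per 10 000.
Eldora: 0.1496×40.78 + 0.2933×32.04 + 0.1979×29.53 + 0.1767×12.67 + 0.1826×5.10 = 24.5098 per 10 000.
Ratio = 18.0038 ÷ 24.5098 = 0.73456.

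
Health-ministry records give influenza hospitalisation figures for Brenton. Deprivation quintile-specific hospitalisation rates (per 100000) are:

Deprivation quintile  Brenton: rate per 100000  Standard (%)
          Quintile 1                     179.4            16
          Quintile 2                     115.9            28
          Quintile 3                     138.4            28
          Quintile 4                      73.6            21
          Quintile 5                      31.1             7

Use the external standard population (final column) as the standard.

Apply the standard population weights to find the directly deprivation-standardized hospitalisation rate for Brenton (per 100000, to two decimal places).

Standard weights: 0.16, 0.28, 0.28, 0.21, 0.07.
Standardized rate: 0.1600×179.4 + 0.2800×115.9 + 0.2800×138.4 + 0.2100×73.6 + 0.0700×31.1 = 117.5410 per 100000.

117.54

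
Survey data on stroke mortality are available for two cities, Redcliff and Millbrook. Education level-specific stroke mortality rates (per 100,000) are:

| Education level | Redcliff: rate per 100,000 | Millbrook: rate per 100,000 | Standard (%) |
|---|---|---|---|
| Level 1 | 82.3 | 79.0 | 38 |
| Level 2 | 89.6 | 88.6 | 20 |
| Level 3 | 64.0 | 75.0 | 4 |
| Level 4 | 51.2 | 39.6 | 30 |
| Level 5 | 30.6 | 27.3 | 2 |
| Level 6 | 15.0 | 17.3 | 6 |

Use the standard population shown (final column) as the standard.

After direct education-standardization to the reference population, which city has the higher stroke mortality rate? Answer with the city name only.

Redcliff

Standard weights: 0.38, 0.20, 0.04, 0.30, 0.02, 0.06.
Redcliff: 0.3800×82.3 + 0.2000×89.6 + 0.0400×64.0 + 0.3000×51.2 + 0.0200×30.6 + 0.0600×15.0 = 68.6260 per 100,000.
Millbrook: 0.3800×79.0 + 0.2000×88.6 + 0.0400×75.0 + 0.3000×39.6 + 0.0200×27.3 + 0.0600×17.3 = 64.2040 per 100,000.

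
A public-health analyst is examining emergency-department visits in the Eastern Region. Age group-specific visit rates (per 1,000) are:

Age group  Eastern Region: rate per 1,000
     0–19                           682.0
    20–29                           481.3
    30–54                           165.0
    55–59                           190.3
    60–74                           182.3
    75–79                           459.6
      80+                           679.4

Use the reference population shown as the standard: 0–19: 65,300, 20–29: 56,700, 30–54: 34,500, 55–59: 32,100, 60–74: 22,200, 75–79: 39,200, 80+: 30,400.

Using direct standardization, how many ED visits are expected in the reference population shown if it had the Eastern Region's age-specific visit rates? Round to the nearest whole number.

Expected ED visits = Σ (standard pop × age-specific rate ÷ 1,000)
= 65,300×682.0/1,000 + 56,700×481.3/1,000 + 34,500×165.0/1,000 + 32,100×190.3/1,000 + 22,200×182.3/1,000 + 39,200×459.6/1,000 + 30,400×679.4/1,000
= 44534.60 + 27289.71 + 5692.50 + 6108.63 + 4047.06 + 18016.32 + 20653.76 = 126342.58.

126343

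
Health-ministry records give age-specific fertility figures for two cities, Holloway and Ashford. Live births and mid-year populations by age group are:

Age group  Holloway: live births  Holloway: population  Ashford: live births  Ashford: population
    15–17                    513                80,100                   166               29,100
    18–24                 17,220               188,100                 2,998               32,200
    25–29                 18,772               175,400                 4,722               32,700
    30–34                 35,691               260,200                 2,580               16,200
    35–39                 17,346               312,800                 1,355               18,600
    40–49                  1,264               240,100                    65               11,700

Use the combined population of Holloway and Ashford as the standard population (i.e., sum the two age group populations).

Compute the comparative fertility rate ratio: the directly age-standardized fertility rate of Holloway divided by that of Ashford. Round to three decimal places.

Age-specific rates per 1,000 for Holloway: 6.404, 91.547, 107.024, 137.168, 55.454, 5.264.
For Ashford: 5.704, 93.106, 144.404, 159.259, 72.849, 5.556.
Combined standard total = 1,397,200; weights = 0.0782, 0.1577, 0.1489, 0.1978, 0.2372, 0.1802.
Holloway: 0.0782×6.404 + 0.1577×91.547 + 0.1489×107.024 + 0.1978×137.168 + 0.2372×55.454 + 0.1802×5.264 = 72.1121 per 1,000.
Ashford: 0.0782×5.704 + 0.1577×93.106 + 0.1489×144.404 + 0.1978×159.259 + 0.2372×72.849 + 0.1802×5.556 = 86.4192 per 1,000.
Ratio = 72.1121 ÷ 86.4192 = 0.83444.

0.834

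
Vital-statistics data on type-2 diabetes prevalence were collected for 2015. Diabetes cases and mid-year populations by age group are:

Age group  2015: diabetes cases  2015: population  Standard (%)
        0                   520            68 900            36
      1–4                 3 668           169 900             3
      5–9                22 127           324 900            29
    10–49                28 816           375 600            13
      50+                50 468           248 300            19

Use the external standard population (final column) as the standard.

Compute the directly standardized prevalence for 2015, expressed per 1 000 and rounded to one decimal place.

Age-specific rates per 1 000 for 2015: 7.547, 21.589, 68.104, 76.720, 203.254.
Standard weights: 0.36, 0.03, 0.29, 0.13, 0.19.
Standardized rate: 0.3600×7.547 + 0.0300×21.589 + 0.2900×68.104 + 0.1300×76.720 + 0.1900×203.254 = 71.7067 per 1 000.

71.7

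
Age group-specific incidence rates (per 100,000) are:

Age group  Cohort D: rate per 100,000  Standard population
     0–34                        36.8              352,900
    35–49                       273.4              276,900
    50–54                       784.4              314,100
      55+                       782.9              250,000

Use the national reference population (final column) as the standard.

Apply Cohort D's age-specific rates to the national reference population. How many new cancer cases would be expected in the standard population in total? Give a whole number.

5308

Expected new cancer cases = Σ (standard pop × age-specific rate ÷ 100,000)
= 352,900×36.8/100,000 + 276,900×273.4/100,000 + 314,100×784.4/100,000 + 250,000×782.9/100,000
= 129.87 + 757.04 + 2463.80 + 1957.25 = 5307.96.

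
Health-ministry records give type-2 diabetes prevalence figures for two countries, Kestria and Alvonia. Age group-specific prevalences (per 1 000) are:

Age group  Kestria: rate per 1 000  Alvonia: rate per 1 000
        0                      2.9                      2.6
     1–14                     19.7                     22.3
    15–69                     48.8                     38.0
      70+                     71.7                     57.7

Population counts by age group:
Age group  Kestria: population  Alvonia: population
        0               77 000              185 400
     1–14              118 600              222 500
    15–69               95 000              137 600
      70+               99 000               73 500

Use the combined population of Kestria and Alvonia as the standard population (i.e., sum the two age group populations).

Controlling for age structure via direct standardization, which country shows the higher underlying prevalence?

Kestria

Combined standard total = 1 008 600; weights = 0.2602, 0.3382, 0.2306, 0.1710.
Kestria: 0.2602×2.9 + 0.3382×19.7 + 0.2306×48.8 + 0.1710×71.7 = 30.9337 per 1 000.
Alvonia: 0.2602×2.6 + 0.3382×22.3 + 0.2306×38.0 + 0.1710×57.7 = 26.8499 per 1 000.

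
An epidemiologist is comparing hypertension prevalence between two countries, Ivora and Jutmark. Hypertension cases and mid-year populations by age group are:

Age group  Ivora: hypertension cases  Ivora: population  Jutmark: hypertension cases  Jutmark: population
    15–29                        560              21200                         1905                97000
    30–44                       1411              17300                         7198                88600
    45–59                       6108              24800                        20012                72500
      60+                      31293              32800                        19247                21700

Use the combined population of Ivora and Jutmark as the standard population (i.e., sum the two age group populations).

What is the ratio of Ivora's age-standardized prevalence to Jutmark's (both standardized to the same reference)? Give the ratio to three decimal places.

Age-specific rates per 1000 for Ivora: 26.415, 81.561, 246.290, 954.055.
For Jutmark: 19.639, 81.242, 276.028, 886.959.
Combined standard total = 375900; weights = 0.3144, 0.2817, 0.2588, 0.1450.
Ivora: 0.3144×26.415 + 0.2817×81.561 + 0.2588×246.290 + 0.1450×954.055 = 233.3588 per 1000.
Jutmark: 0.3144×19.639 + 0.2817×81.242 + 0.2588×276.028 + 0.1450×886.959 = 229.1076 per 1000.
Ratio = 233.3588 ÷ 229.1076 = 1.01856.

1.019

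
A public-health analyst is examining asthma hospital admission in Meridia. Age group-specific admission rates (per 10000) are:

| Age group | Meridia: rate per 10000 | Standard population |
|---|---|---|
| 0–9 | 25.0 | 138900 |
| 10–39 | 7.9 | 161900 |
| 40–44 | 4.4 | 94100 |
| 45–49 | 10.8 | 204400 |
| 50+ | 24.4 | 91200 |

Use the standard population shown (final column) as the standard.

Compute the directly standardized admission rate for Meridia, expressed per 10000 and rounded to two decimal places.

13.90

Standard total = 690500; weights = 0.2012, 0.2345, 0.1363, 0.2960, 0.1321.
Standardized rate: 0.2012×25.0 + 0.2345×7.9 + 0.1363×4.4 + 0.2960×10.8 + 0.1321×24.4 = 13.9006 per 10000.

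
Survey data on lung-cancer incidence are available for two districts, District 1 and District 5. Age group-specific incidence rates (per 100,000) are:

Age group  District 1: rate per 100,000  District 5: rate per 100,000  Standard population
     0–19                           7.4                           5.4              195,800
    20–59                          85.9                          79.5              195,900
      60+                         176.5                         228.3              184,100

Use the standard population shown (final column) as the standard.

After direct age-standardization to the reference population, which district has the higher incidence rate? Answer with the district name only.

District 5

Standard total = 575,800; weights = 0.3400, 0.3402, 0.3197.
District 1: 0.3400×7.4 + 0.3402×85.9 + 0.3197×176.5 = 88.1736 per 100,000.
District 5: 0.3400×5.4 + 0.3402×79.5 + 0.3197×228.3 = 101.8781 per 100,000.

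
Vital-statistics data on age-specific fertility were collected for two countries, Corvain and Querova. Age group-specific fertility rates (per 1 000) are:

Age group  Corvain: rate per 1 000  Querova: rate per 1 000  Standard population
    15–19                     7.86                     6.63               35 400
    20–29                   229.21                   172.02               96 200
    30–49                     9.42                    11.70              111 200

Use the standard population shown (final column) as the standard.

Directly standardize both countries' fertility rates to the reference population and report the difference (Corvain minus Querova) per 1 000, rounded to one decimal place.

21.8

Standard total = 242 800; weights = 0.1458, 0.3962, 0.4580.
Corvain: 0.1458×7.86 + 0.3962×229.21 + 0.4580×9.42 = 96.2757 per 1 000.
Querova: 0.1458×6.63 + 0.3962×172.02 + 0.4580×11.70 = 74.4813 per 1 000.
Difference = 96.2757 − 74.4813 = 21.7944.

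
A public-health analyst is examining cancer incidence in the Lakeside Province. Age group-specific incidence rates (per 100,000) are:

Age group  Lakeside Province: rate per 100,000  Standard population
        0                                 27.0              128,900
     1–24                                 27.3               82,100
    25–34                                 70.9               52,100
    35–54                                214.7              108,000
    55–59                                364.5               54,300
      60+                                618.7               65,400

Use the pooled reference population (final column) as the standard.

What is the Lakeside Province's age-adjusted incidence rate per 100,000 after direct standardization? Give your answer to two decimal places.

Standard total = 490,800; weights = 0.2626, 0.1673, 0.1062, 0.2200, 0.1106, 0.1333.
Standardized rate: 0.2626×27.0 + 0.1673×27.3 + 0.1062×70.9 + 0.2200×214.7 + 0.1106×364.5 + 0.1333×618.7 = 189.1981 per 100,000.

189.20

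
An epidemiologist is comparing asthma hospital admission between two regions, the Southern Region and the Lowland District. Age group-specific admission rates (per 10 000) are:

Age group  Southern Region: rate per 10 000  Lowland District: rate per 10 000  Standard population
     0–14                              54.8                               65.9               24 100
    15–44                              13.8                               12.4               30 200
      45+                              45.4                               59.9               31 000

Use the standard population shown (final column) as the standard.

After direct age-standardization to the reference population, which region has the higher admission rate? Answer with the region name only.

Standard total = 85 300; weights = 0.2825, 0.3540, 0.3634.
The Southern Region: 0.2825×54.8 + 0.3540×13.8 + 0.3634×45.4 = 36.8680 per 10 000.
The Lowland District: 0.2825×65.9 + 0.3540×12.4 + 0.3634×59.9 = 44.7781 per 10 000.

Lowland District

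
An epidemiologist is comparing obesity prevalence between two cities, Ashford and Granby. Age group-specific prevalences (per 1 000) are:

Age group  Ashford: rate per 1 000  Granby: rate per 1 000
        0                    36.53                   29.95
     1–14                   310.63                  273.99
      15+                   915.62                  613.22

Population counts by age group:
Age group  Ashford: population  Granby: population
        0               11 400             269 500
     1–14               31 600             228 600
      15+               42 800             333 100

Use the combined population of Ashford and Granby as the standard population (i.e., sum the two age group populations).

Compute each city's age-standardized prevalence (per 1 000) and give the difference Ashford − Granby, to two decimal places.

136.37

Combined standard total = 917 000; weights = 0.3063, 0.2838, 0.4099.
Ashford: 0.3063×36.53 + 0.2838×310.63 + 0.4099×915.62 = 474.6660 per 1 000.
Granby: 0.3063×29.95 + 0.2838×273.99 + 0.4099×613.22 = 338.2929 per 1 000.
Difference = 474.6660 − 338.2929 = 136.3732.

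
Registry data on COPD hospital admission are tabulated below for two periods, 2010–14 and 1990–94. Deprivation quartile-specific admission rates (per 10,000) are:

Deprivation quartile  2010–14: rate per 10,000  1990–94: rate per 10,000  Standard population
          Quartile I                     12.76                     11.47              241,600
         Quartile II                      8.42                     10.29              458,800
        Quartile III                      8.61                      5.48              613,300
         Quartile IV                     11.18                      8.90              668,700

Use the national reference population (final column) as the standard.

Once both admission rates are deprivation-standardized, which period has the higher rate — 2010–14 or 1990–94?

Standard total = 1,982,400; weights = 0.1219, 0.2314, 0.3094, 0.3373.
2010–14: 0.1219×12.76 + 0.2314×8.42 + 0.3094×8.61 + 0.3373×11.18 = 9.9387 per 10,000.
1990–94: 0.1219×11.47 + 0.2314×10.29 + 0.3094×5.48 + 0.3373×8.90 = 8.4769 per 10,000.

2010–14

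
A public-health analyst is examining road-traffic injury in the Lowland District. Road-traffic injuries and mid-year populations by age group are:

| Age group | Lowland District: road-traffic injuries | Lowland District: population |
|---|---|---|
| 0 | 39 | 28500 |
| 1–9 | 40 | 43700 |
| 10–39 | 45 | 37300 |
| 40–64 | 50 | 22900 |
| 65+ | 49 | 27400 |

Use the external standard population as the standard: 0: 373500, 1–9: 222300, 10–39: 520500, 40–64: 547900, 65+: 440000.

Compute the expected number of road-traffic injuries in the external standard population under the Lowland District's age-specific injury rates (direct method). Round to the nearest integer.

Age-specific rates per 100000 for the Lowland District: 136.84, 91.53, 120.64, 218.34, 178.83.
Expected road-traffic injuries = Σ (standard pop × age-specific rate ÷ 100000)
= 373500×136.84/100000 + 222300×91.53/100000 + 520500×120.64/100000 + 547900×218.34/100000 + 440000×178.83/100000
= 511.11 + 203.48 + 627.95 + 1196.29 + 786.86 = 3325.68.

3326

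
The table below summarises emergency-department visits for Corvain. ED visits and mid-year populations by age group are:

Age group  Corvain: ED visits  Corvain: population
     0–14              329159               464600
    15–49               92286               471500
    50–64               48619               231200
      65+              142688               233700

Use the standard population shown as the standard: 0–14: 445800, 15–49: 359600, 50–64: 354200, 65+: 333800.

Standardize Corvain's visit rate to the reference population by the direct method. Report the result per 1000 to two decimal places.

Age-specific rates per 1000 for Corvain: 708.478, 195.729, 210.290, 610.561.
Standard total = 1493400; weights = 0.2985, 0.2408, 0.2372, 0.2235.
Standardized rate: 0.2985×708.478 + 0.2408×195.729 + 0.2372×210.290 + 0.2235×610.561 = 444.9667 per 1000.

444.97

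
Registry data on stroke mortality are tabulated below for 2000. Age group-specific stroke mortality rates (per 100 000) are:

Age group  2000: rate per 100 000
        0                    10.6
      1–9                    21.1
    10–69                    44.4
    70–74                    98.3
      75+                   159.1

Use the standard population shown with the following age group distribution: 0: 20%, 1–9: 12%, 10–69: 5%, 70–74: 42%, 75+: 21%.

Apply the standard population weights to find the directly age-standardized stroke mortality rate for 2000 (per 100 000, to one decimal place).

81.6

Standard weights: 0.20, 0.12, 0.05, 0.42, 0.21.
Standardized rate: 0.2000×10.6 + 0.1200×21.1 + 0.0500×44.4 + 0.4200×98.3 + 0.2100×159.1 = 81.5690 per 100 000.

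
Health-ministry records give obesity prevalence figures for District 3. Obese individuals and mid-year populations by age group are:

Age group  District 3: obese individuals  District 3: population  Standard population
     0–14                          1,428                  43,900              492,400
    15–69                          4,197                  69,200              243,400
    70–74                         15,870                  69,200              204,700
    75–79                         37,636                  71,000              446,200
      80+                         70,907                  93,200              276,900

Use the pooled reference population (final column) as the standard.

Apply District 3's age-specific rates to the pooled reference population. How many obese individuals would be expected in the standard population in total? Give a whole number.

524915

Age-specific rates per 1,000 for District 3: 32.528, 60.650, 229.335, 530.085, 760.805.
Expected obese individuals = Σ (standard pop × age-specific rate ÷ 1,000)
= 492,400×32.528/1,000 + 243,400×60.650/1,000 + 204,700×229.335/1,000 + 446,200×530.085/1,000 + 276,900×760.805/1,000
= 16017.02 + 14762.28 + 46944.93 + 236523.71 + 210666.83 = 524914.76.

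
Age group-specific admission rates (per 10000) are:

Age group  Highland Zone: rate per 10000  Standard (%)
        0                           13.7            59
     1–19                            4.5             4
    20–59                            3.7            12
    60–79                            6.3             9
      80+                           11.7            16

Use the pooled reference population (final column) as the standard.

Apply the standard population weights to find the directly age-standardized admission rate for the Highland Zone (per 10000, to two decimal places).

Standard weights: 0.59, 0.04, 0.12, 0.09, 0.16.
Standardized rate: 0.5900×13.7 + 0.0400×4.5 + 0.1200×3.7 + 0.0900×6.3 + 0.1600×11.7 = 11.1460 per 10000.

11.15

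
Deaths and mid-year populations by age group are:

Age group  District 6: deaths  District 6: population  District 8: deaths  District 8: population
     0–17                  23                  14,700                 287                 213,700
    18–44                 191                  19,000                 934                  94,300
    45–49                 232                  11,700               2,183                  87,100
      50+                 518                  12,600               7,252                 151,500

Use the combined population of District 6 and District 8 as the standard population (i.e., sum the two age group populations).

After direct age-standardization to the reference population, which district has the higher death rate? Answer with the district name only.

District 8

Age-specific rates per 1,000 for District 6: 1.565, 10.053, 19.829, 41.111.
For District 8: 1.343, 9.905, 25.063, 47.868.
Combined standard total = 604,600; weights = 0.3778, 0.1874, 0.1634, 0.2714.
District 6: 0.3778×1.565 + 0.1874×10.053 + 0.1634×19.829 + 0.2714×41.111 = 16.8736 per 1,000.
District 8: 0.3778×1.343 + 0.1874×9.905 + 0.1634×25.063 + 0.2714×47.868 = 19.4514 per 1,000.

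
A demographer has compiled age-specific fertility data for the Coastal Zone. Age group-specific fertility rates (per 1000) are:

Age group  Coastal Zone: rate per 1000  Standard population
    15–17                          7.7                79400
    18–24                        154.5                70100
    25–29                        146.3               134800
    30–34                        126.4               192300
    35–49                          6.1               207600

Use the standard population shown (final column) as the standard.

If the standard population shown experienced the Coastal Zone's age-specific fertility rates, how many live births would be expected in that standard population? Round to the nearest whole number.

56736

Expected live births = Σ (standard pop × age-specific rate ÷ 1000)
= 79400×7.7/1000 + 70100×154.5/1000 + 134800×146.3/1000 + 192300×126.4/1000 + 207600×6.1/1000
= 611.38 + 10830.45 + 19721.24 + 24306.72 + 1266.36 = 56736.15.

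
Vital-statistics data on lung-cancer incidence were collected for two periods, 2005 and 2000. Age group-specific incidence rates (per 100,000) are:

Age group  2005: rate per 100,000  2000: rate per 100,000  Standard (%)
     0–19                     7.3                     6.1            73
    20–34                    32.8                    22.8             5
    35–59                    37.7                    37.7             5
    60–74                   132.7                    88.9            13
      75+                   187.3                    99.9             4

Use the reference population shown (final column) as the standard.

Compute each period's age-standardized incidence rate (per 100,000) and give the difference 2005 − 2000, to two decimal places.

10.57

Standard weights: 0.73, 0.05, 0.05, 0.13, 0.04.
2005: 0.7300×7.3 + 0.0500×32.8 + 0.0500×37.7 + 0.1300×132.7 + 0.0400×187.3 = 33.5970 per 100,000.
2000: 0.7300×6.1 + 0.0500×22.8 + 0.0500×37.7 + 0.1300×88.9 + 0.0400×99.9 = 23.0310 per 100,000.
Difference = 33.5970 − 23.0310 = 10.5660.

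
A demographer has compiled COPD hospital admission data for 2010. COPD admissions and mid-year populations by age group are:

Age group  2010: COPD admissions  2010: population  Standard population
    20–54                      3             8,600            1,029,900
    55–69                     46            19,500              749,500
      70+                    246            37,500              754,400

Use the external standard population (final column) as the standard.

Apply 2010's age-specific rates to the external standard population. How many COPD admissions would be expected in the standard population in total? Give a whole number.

Age-specific rates per 10,000 for 2010: 3.49, 23.59, 65.60.
Expected COPD admissions = Σ (standard pop × age-specific rate ÷ 10,000)
= 1,029,900×3.49/10,000 + 749,500×23.59/10,000 + 754,400×65.60/10,000
= 359.27 + 1768.05 + 4948.86 = 7076.18.

7076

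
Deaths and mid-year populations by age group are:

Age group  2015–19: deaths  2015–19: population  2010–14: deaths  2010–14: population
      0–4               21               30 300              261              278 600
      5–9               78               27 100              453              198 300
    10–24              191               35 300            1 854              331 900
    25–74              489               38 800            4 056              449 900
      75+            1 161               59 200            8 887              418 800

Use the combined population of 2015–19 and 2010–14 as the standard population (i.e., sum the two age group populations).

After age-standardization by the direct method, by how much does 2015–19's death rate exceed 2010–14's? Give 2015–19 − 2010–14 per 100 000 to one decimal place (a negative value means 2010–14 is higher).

52.4

Age-specific rates per 100 000 for 2015–19: 69.31, 287.82, 541.08, 1260.31, 1961.15.
For 2010–14: 93.68, 228.44, 558.60, 901.53, 2122.02.
Combined standard total = 1 868 200; weights = 0.1653, 0.1207, 0.1966, 0.2616, 0.2559.
2015–19: 0.1653×69.31 + 0.1207×287.82 + 0.1966×541.08 + 0.2616×1260.31 + 0.2559×1961.15 = 984.0005 per 100 000.
2010–14: 0.1653×93.68 + 0.1207×228.44 + 0.1966×558.60 + 0.2616×901.53 + 0.2559×2122.02 = 931.6191 per 100 000.
Difference = 984.0005 − 931.6191 = 52.3814.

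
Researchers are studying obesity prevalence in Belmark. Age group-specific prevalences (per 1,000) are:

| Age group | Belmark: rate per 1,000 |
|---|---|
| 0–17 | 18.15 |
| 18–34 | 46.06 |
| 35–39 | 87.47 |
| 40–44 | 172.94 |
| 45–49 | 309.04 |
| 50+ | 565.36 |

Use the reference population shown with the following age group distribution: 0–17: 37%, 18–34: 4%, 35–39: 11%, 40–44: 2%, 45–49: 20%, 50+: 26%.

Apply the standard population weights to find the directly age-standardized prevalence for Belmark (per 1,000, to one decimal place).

230.4

Standard weights: 0.37, 0.04, 0.11, 0.02, 0.20, 0.26.
Standardized rate: 0.3700×18.15 + 0.0400×46.06 + 0.1100×87.47 + 0.0200×172.94 + 0.2000×309.04 + 0.2600×565.36 = 230.4400 per 1,000.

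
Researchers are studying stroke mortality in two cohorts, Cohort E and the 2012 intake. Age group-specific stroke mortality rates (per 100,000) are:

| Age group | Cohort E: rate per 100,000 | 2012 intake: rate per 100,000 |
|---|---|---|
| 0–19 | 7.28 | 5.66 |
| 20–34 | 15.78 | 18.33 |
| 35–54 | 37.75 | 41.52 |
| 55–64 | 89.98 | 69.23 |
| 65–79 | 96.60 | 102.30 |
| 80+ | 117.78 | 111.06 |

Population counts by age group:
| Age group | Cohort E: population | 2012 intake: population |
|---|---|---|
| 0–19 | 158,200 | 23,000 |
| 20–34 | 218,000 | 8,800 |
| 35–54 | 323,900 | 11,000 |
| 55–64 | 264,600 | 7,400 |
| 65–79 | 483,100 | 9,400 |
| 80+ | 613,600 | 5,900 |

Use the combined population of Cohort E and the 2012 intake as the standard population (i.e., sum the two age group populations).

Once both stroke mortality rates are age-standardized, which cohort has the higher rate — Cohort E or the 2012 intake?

Cohort E

Combined standard total = 2,126,900; weights = 0.0852, 0.1066, 0.1575, 0.1279, 0.2316, 0.2913.
Cohort E: 0.0852×7.28 + 0.1066×15.78 + 0.1575×37.75 + 0.1279×89.98 + 0.2316×96.60 + 0.2913×117.78 = 76.4283 per 100,000.
The 2012 intake: 0.0852×5.66 + 0.1066×18.33 + 0.1575×41.52 + 0.1279×69.23 + 0.2316×102.30 + 0.2913×111.06 = 73.8647 per 100,000.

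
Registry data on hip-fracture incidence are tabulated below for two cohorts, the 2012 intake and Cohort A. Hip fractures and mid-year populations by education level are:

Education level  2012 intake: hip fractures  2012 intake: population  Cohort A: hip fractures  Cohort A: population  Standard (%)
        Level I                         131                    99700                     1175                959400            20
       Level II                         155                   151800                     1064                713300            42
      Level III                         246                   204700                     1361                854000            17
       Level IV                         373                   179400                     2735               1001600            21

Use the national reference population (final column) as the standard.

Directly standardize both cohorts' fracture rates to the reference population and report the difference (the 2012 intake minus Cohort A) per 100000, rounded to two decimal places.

-38.32

Education-specific rates per 100000 for the 2012 intake: 131.39, 102.11, 120.18, 207.92.
For Cohort A: 122.47, 149.17, 159.37, 273.06.
Standard weights: 0.20, 0.42, 0.17, 0.21.
The 2012 intake: 0.2000×131.39 + 0.4200×102.11 + 0.1700×120.18 + 0.2100×207.92 = 133.2563 per 100000.
Cohort A: 0.2000×122.47 + 0.4200×149.17 + 0.1700×159.37 + 0.2100×273.06 = 171.5799 per 100000.
Difference = 133.2563 − 171.5799 = -38.3236.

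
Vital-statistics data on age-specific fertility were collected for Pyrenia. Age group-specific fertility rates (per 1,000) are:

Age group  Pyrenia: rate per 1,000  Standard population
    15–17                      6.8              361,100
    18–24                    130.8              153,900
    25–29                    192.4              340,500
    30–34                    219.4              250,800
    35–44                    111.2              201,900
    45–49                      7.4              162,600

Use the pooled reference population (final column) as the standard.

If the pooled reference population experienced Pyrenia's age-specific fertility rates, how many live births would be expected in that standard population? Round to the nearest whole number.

166778

Expected live births = Σ (standard pop × age-specific rate ÷ 1,000)
= 361,100×6.8/1,000 + 153,900×130.8/1,000 + 340,500×192.4/1,000 + 250,800×219.4/1,000 + 201,900×111.2/1,000 + 162,600×7.4/1,000
= 2455.48 + 20130.12 + 65512.20 + 55025.52 + 22451.28 + 1203.24 = 166777.84.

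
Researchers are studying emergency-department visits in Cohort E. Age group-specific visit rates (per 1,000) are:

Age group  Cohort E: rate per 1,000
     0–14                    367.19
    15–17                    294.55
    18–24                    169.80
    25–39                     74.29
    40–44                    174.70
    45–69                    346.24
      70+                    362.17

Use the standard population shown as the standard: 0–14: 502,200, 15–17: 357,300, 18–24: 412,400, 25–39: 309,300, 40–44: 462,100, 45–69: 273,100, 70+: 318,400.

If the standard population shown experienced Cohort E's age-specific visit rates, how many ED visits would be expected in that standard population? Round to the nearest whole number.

Expected ED visits = Σ (standard pop × age-specific rate ÷ 1,000)
= 502,200×367.19/1,000 + 357,300×294.55/1,000 + 412,400×169.80/1,000 + 309,300×74.29/1,000 + 462,100×174.70/1,000 + 273,100×346.24/1,000 + 318,400×362.17/1,000
= 184402.82 + 105242.71 + 70025.52 + 22977.90 + 80728.87 + 94558.14 + 115314.93 = 673250.89.

673251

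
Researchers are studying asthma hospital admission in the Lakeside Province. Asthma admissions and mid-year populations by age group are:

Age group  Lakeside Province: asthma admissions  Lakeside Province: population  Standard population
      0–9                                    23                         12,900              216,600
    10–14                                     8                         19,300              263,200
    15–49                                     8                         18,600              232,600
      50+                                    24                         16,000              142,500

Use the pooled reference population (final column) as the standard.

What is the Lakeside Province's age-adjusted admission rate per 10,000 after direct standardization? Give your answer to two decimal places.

Age-specific rates per 10,000 for the Lakeside Province: 17.83, 4.15, 4.30, 15.00.
Standard total = 854,900; weights = 0.2534, 0.3079, 0.2721, 0.1667.
Standardized rate: 0.2534×17.83 + 0.3079×4.15 + 0.2721×4.30 + 0.1667×15.00 = 9.4640 per 10,000.

9.46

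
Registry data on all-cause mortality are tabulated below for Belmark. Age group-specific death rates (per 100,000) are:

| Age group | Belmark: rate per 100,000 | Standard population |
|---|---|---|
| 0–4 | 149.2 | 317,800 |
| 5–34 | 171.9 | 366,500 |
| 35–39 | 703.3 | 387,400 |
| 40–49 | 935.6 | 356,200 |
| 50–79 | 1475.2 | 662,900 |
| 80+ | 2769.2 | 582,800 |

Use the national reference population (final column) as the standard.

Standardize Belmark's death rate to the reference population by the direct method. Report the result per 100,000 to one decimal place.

1237.3

Standard total = 2,673,600; weights = 0.1189, 0.1371, 0.1449, 0.1332, 0.2479, 0.2180.
Standardized rate: 0.1189×149.2 + 0.1371×171.9 + 0.1449×703.3 + 0.1332×935.6 + 0.2479×1475.2 + 0.2180×2769.2 = 1237.2592 per 100,000.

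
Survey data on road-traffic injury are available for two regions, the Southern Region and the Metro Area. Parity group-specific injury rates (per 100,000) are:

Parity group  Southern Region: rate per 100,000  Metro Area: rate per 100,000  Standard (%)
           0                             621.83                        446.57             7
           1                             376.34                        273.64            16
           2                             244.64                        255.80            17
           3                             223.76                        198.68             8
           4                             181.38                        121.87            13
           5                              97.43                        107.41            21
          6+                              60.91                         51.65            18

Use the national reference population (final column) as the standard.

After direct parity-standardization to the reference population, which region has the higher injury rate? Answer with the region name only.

Standard weights: 0.07, 0.16, 0.17, 0.08, 0.13, 0.21, 0.18.
The Southern Region: 0.0700×621.83 + 0.1600×376.34 + 0.1700×244.64 + 0.0800×223.76 + 0.1300×181.38 + 0.2100×97.43 + 0.1800×60.91 = 218.2356 per 100,000.
The Metro Area: 0.0700×446.57 + 0.1600×273.64 + 0.1700×255.80 + 0.0800×198.68 + 0.1300×121.87 + 0.2100×107.41 + 0.1800×51.65 = 182.1189 per 100,000.

Southern Region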